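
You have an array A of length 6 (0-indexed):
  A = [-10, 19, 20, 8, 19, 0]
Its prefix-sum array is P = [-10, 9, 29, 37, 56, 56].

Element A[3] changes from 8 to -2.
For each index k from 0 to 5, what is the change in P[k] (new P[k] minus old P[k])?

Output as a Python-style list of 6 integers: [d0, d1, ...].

Answer: [0, 0, 0, -10, -10, -10]

Derivation:
Element change: A[3] 8 -> -2, delta = -10
For k < 3: P[k] unchanged, delta_P[k] = 0
For k >= 3: P[k] shifts by exactly -10
Delta array: [0, 0, 0, -10, -10, -10]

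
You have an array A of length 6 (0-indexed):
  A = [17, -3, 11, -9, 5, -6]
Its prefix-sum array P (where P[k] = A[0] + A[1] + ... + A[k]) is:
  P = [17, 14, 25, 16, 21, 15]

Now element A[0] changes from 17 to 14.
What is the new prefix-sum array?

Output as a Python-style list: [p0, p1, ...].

Answer: [14, 11, 22, 13, 18, 12]

Derivation:
Change: A[0] 17 -> 14, delta = -3
P[k] for k < 0: unchanged (A[0] not included)
P[k] for k >= 0: shift by delta = -3
  P[0] = 17 + -3 = 14
  P[1] = 14 + -3 = 11
  P[2] = 25 + -3 = 22
  P[3] = 16 + -3 = 13
  P[4] = 21 + -3 = 18
  P[5] = 15 + -3 = 12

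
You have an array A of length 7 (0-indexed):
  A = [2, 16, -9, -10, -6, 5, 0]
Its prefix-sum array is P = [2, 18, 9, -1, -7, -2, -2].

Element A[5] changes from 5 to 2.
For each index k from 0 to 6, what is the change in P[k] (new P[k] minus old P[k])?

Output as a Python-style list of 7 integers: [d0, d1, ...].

Answer: [0, 0, 0, 0, 0, -3, -3]

Derivation:
Element change: A[5] 5 -> 2, delta = -3
For k < 5: P[k] unchanged, delta_P[k] = 0
For k >= 5: P[k] shifts by exactly -3
Delta array: [0, 0, 0, 0, 0, -3, -3]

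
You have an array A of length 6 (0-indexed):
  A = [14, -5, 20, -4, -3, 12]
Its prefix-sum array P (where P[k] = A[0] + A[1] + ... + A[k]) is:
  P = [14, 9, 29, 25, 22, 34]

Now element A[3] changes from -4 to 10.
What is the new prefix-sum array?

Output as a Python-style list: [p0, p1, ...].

Answer: [14, 9, 29, 39, 36, 48]

Derivation:
Change: A[3] -4 -> 10, delta = 14
P[k] for k < 3: unchanged (A[3] not included)
P[k] for k >= 3: shift by delta = 14
  P[0] = 14 + 0 = 14
  P[1] = 9 + 0 = 9
  P[2] = 29 + 0 = 29
  P[3] = 25 + 14 = 39
  P[4] = 22 + 14 = 36
  P[5] = 34 + 14 = 48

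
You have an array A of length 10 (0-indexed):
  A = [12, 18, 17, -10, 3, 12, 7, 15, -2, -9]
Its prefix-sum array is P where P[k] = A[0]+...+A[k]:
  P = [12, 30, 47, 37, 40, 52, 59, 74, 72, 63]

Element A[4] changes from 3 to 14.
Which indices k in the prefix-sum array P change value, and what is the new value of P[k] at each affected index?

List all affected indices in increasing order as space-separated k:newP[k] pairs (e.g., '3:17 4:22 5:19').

Answer: 4:51 5:63 6:70 7:85 8:83 9:74

Derivation:
P[k] = A[0] + ... + A[k]
P[k] includes A[4] iff k >= 4
Affected indices: 4, 5, ..., 9; delta = 11
  P[4]: 40 + 11 = 51
  P[5]: 52 + 11 = 63
  P[6]: 59 + 11 = 70
  P[7]: 74 + 11 = 85
  P[8]: 72 + 11 = 83
  P[9]: 63 + 11 = 74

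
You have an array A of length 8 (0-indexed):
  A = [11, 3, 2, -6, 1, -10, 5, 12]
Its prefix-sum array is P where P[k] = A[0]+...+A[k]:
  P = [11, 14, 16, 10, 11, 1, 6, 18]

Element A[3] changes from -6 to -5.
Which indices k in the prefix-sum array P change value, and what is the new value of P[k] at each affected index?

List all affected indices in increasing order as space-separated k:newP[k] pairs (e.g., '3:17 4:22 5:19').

P[k] = A[0] + ... + A[k]
P[k] includes A[3] iff k >= 3
Affected indices: 3, 4, ..., 7; delta = 1
  P[3]: 10 + 1 = 11
  P[4]: 11 + 1 = 12
  P[5]: 1 + 1 = 2
  P[6]: 6 + 1 = 7
  P[7]: 18 + 1 = 19

Answer: 3:11 4:12 5:2 6:7 7:19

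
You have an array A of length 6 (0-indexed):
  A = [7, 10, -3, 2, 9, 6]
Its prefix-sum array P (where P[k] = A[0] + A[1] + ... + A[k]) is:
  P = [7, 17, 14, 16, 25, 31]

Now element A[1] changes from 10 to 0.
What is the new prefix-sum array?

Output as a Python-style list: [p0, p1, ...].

Change: A[1] 10 -> 0, delta = -10
P[k] for k < 1: unchanged (A[1] not included)
P[k] for k >= 1: shift by delta = -10
  P[0] = 7 + 0 = 7
  P[1] = 17 + -10 = 7
  P[2] = 14 + -10 = 4
  P[3] = 16 + -10 = 6
  P[4] = 25 + -10 = 15
  P[5] = 31 + -10 = 21

Answer: [7, 7, 4, 6, 15, 21]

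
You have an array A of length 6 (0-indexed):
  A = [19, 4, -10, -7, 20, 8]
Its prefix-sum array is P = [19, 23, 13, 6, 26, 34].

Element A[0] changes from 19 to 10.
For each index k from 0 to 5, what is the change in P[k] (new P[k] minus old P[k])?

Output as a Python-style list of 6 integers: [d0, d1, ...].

Answer: [-9, -9, -9, -9, -9, -9]

Derivation:
Element change: A[0] 19 -> 10, delta = -9
For k < 0: P[k] unchanged, delta_P[k] = 0
For k >= 0: P[k] shifts by exactly -9
Delta array: [-9, -9, -9, -9, -9, -9]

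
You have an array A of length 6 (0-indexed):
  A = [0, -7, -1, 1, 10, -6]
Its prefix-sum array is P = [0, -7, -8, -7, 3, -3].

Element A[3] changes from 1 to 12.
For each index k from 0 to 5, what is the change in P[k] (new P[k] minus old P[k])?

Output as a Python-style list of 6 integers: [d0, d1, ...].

Answer: [0, 0, 0, 11, 11, 11]

Derivation:
Element change: A[3] 1 -> 12, delta = 11
For k < 3: P[k] unchanged, delta_P[k] = 0
For k >= 3: P[k] shifts by exactly 11
Delta array: [0, 0, 0, 11, 11, 11]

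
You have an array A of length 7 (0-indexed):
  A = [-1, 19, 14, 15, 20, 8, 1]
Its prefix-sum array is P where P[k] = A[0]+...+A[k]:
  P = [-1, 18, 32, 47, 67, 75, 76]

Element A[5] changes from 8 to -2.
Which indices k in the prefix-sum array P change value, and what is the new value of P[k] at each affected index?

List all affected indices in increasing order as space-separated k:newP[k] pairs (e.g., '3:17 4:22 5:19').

P[k] = A[0] + ... + A[k]
P[k] includes A[5] iff k >= 5
Affected indices: 5, 6, ..., 6; delta = -10
  P[5]: 75 + -10 = 65
  P[6]: 76 + -10 = 66

Answer: 5:65 6:66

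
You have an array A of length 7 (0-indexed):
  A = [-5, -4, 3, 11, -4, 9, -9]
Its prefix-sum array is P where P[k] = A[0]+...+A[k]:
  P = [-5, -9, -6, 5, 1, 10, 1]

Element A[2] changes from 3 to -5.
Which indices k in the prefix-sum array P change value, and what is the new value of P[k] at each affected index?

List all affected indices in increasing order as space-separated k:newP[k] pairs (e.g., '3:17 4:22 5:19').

Answer: 2:-14 3:-3 4:-7 5:2 6:-7

Derivation:
P[k] = A[0] + ... + A[k]
P[k] includes A[2] iff k >= 2
Affected indices: 2, 3, ..., 6; delta = -8
  P[2]: -6 + -8 = -14
  P[3]: 5 + -8 = -3
  P[4]: 1 + -8 = -7
  P[5]: 10 + -8 = 2
  P[6]: 1 + -8 = -7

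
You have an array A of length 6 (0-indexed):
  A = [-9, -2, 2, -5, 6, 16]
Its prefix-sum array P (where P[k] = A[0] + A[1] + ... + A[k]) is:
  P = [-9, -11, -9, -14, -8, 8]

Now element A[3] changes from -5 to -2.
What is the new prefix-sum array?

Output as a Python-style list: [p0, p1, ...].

Change: A[3] -5 -> -2, delta = 3
P[k] for k < 3: unchanged (A[3] not included)
P[k] for k >= 3: shift by delta = 3
  P[0] = -9 + 0 = -9
  P[1] = -11 + 0 = -11
  P[2] = -9 + 0 = -9
  P[3] = -14 + 3 = -11
  P[4] = -8 + 3 = -5
  P[5] = 8 + 3 = 11

Answer: [-9, -11, -9, -11, -5, 11]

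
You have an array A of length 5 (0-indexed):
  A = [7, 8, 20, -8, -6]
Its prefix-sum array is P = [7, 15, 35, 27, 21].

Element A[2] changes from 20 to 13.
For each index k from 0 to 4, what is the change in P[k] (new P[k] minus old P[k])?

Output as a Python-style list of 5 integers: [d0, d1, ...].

Element change: A[2] 20 -> 13, delta = -7
For k < 2: P[k] unchanged, delta_P[k] = 0
For k >= 2: P[k] shifts by exactly -7
Delta array: [0, 0, -7, -7, -7]

Answer: [0, 0, -7, -7, -7]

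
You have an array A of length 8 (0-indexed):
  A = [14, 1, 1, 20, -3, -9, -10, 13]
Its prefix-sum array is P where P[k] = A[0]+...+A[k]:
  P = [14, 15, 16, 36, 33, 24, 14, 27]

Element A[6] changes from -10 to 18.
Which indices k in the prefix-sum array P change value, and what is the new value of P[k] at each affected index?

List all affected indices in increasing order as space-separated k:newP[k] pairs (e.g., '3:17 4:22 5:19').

Answer: 6:42 7:55

Derivation:
P[k] = A[0] + ... + A[k]
P[k] includes A[6] iff k >= 6
Affected indices: 6, 7, ..., 7; delta = 28
  P[6]: 14 + 28 = 42
  P[7]: 27 + 28 = 55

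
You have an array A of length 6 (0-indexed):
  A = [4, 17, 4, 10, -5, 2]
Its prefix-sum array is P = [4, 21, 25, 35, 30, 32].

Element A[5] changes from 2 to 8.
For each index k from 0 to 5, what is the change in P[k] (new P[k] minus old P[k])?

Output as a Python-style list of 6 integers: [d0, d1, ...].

Answer: [0, 0, 0, 0, 0, 6]

Derivation:
Element change: A[5] 2 -> 8, delta = 6
For k < 5: P[k] unchanged, delta_P[k] = 0
For k >= 5: P[k] shifts by exactly 6
Delta array: [0, 0, 0, 0, 0, 6]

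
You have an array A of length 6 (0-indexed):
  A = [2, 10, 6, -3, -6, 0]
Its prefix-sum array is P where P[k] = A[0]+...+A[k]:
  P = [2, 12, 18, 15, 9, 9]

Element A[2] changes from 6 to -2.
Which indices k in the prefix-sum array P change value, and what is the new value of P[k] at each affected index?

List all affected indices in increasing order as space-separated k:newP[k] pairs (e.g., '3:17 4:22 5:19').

P[k] = A[0] + ... + A[k]
P[k] includes A[2] iff k >= 2
Affected indices: 2, 3, ..., 5; delta = -8
  P[2]: 18 + -8 = 10
  P[3]: 15 + -8 = 7
  P[4]: 9 + -8 = 1
  P[5]: 9 + -8 = 1

Answer: 2:10 3:7 4:1 5:1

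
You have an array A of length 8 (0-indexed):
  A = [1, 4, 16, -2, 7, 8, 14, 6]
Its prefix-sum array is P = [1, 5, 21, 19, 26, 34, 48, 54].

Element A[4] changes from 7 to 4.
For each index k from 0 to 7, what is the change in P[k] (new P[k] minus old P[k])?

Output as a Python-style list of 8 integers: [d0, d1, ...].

Answer: [0, 0, 0, 0, -3, -3, -3, -3]

Derivation:
Element change: A[4] 7 -> 4, delta = -3
For k < 4: P[k] unchanged, delta_P[k] = 0
For k >= 4: P[k] shifts by exactly -3
Delta array: [0, 0, 0, 0, -3, -3, -3, -3]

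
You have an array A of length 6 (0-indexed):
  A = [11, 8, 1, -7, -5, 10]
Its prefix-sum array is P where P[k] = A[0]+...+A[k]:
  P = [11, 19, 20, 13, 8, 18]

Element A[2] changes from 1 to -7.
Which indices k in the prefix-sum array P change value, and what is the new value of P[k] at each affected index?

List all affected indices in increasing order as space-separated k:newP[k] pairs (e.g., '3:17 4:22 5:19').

Answer: 2:12 3:5 4:0 5:10

Derivation:
P[k] = A[0] + ... + A[k]
P[k] includes A[2] iff k >= 2
Affected indices: 2, 3, ..., 5; delta = -8
  P[2]: 20 + -8 = 12
  P[3]: 13 + -8 = 5
  P[4]: 8 + -8 = 0
  P[5]: 18 + -8 = 10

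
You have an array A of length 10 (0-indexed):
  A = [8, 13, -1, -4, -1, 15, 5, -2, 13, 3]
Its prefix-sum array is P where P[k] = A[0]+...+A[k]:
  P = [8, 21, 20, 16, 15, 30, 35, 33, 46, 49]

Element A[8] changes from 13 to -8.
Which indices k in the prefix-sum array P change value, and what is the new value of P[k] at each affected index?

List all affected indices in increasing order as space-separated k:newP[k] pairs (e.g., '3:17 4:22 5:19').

P[k] = A[0] + ... + A[k]
P[k] includes A[8] iff k >= 8
Affected indices: 8, 9, ..., 9; delta = -21
  P[8]: 46 + -21 = 25
  P[9]: 49 + -21 = 28

Answer: 8:25 9:28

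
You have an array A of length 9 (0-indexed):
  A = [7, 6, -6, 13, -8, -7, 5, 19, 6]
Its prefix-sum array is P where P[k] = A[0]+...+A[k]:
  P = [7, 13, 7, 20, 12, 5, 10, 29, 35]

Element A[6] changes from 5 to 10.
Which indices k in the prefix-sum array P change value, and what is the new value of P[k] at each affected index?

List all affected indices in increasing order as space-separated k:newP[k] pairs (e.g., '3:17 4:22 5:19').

P[k] = A[0] + ... + A[k]
P[k] includes A[6] iff k >= 6
Affected indices: 6, 7, ..., 8; delta = 5
  P[6]: 10 + 5 = 15
  P[7]: 29 + 5 = 34
  P[8]: 35 + 5 = 40

Answer: 6:15 7:34 8:40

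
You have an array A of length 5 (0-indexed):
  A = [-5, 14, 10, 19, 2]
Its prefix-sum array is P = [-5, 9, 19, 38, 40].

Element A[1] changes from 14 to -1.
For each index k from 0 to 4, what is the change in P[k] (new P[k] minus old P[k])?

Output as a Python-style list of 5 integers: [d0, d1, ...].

Element change: A[1] 14 -> -1, delta = -15
For k < 1: P[k] unchanged, delta_P[k] = 0
For k >= 1: P[k] shifts by exactly -15
Delta array: [0, -15, -15, -15, -15]

Answer: [0, -15, -15, -15, -15]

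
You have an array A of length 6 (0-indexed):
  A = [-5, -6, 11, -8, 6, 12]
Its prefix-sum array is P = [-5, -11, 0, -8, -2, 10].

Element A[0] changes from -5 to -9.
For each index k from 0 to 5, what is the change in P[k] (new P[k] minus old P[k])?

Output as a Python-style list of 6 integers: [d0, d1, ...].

Element change: A[0] -5 -> -9, delta = -4
For k < 0: P[k] unchanged, delta_P[k] = 0
For k >= 0: P[k] shifts by exactly -4
Delta array: [-4, -4, -4, -4, -4, -4]

Answer: [-4, -4, -4, -4, -4, -4]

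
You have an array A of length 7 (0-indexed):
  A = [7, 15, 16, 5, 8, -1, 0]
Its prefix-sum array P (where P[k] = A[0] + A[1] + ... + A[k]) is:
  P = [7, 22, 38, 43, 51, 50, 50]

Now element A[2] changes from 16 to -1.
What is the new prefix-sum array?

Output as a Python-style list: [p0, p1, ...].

Change: A[2] 16 -> -1, delta = -17
P[k] for k < 2: unchanged (A[2] not included)
P[k] for k >= 2: shift by delta = -17
  P[0] = 7 + 0 = 7
  P[1] = 22 + 0 = 22
  P[2] = 38 + -17 = 21
  P[3] = 43 + -17 = 26
  P[4] = 51 + -17 = 34
  P[5] = 50 + -17 = 33
  P[6] = 50 + -17 = 33

Answer: [7, 22, 21, 26, 34, 33, 33]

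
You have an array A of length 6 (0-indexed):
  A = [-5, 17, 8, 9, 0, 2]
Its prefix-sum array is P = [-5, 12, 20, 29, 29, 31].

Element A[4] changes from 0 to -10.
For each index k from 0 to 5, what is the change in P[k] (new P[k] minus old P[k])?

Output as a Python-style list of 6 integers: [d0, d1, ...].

Element change: A[4] 0 -> -10, delta = -10
For k < 4: P[k] unchanged, delta_P[k] = 0
For k >= 4: P[k] shifts by exactly -10
Delta array: [0, 0, 0, 0, -10, -10]

Answer: [0, 0, 0, 0, -10, -10]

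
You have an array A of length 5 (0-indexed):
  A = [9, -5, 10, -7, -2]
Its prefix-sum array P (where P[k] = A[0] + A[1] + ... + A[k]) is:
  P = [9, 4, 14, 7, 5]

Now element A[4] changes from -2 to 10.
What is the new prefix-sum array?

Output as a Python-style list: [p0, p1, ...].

Change: A[4] -2 -> 10, delta = 12
P[k] for k < 4: unchanged (A[4] not included)
P[k] for k >= 4: shift by delta = 12
  P[0] = 9 + 0 = 9
  P[1] = 4 + 0 = 4
  P[2] = 14 + 0 = 14
  P[3] = 7 + 0 = 7
  P[4] = 5 + 12 = 17

Answer: [9, 4, 14, 7, 17]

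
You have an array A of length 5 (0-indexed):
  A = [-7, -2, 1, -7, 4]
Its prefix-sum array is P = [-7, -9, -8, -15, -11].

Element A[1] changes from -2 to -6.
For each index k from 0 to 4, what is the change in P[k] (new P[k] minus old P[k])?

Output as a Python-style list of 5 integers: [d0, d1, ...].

Element change: A[1] -2 -> -6, delta = -4
For k < 1: P[k] unchanged, delta_P[k] = 0
For k >= 1: P[k] shifts by exactly -4
Delta array: [0, -4, -4, -4, -4]

Answer: [0, -4, -4, -4, -4]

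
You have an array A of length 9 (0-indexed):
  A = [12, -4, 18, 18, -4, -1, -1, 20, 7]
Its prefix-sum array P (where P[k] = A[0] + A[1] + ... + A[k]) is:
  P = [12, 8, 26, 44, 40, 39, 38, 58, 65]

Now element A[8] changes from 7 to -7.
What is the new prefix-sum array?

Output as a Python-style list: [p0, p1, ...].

Answer: [12, 8, 26, 44, 40, 39, 38, 58, 51]

Derivation:
Change: A[8] 7 -> -7, delta = -14
P[k] for k < 8: unchanged (A[8] not included)
P[k] for k >= 8: shift by delta = -14
  P[0] = 12 + 0 = 12
  P[1] = 8 + 0 = 8
  P[2] = 26 + 0 = 26
  P[3] = 44 + 0 = 44
  P[4] = 40 + 0 = 40
  P[5] = 39 + 0 = 39
  P[6] = 38 + 0 = 38
  P[7] = 58 + 0 = 58
  P[8] = 65 + -14 = 51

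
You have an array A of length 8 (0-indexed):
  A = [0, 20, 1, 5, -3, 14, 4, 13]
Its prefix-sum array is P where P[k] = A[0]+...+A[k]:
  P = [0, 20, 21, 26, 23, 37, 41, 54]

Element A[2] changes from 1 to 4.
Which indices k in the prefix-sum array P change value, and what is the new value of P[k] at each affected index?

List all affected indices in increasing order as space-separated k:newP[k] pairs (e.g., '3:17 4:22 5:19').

P[k] = A[0] + ... + A[k]
P[k] includes A[2] iff k >= 2
Affected indices: 2, 3, ..., 7; delta = 3
  P[2]: 21 + 3 = 24
  P[3]: 26 + 3 = 29
  P[4]: 23 + 3 = 26
  P[5]: 37 + 3 = 40
  P[6]: 41 + 3 = 44
  P[7]: 54 + 3 = 57

Answer: 2:24 3:29 4:26 5:40 6:44 7:57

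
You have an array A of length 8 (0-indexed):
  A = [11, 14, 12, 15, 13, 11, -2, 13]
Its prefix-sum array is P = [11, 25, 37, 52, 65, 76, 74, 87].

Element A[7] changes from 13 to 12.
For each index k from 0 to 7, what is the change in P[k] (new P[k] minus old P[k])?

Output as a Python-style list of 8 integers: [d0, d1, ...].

Answer: [0, 0, 0, 0, 0, 0, 0, -1]

Derivation:
Element change: A[7] 13 -> 12, delta = -1
For k < 7: P[k] unchanged, delta_P[k] = 0
For k >= 7: P[k] shifts by exactly -1
Delta array: [0, 0, 0, 0, 0, 0, 0, -1]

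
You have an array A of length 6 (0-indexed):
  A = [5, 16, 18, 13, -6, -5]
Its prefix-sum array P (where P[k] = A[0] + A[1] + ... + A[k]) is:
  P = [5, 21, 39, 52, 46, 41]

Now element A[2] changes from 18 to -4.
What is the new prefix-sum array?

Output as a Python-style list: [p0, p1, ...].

Change: A[2] 18 -> -4, delta = -22
P[k] for k < 2: unchanged (A[2] not included)
P[k] for k >= 2: shift by delta = -22
  P[0] = 5 + 0 = 5
  P[1] = 21 + 0 = 21
  P[2] = 39 + -22 = 17
  P[3] = 52 + -22 = 30
  P[4] = 46 + -22 = 24
  P[5] = 41 + -22 = 19

Answer: [5, 21, 17, 30, 24, 19]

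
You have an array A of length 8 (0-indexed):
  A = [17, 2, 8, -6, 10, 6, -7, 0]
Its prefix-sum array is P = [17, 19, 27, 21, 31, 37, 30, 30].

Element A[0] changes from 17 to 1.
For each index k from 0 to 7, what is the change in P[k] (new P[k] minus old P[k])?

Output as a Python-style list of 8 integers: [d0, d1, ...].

Element change: A[0] 17 -> 1, delta = -16
For k < 0: P[k] unchanged, delta_P[k] = 0
For k >= 0: P[k] shifts by exactly -16
Delta array: [-16, -16, -16, -16, -16, -16, -16, -16]

Answer: [-16, -16, -16, -16, -16, -16, -16, -16]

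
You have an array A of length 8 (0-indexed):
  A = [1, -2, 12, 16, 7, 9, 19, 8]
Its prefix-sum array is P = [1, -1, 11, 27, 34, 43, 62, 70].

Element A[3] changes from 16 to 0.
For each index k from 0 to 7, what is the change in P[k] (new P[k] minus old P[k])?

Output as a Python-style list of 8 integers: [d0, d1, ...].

Element change: A[3] 16 -> 0, delta = -16
For k < 3: P[k] unchanged, delta_P[k] = 0
For k >= 3: P[k] shifts by exactly -16
Delta array: [0, 0, 0, -16, -16, -16, -16, -16]

Answer: [0, 0, 0, -16, -16, -16, -16, -16]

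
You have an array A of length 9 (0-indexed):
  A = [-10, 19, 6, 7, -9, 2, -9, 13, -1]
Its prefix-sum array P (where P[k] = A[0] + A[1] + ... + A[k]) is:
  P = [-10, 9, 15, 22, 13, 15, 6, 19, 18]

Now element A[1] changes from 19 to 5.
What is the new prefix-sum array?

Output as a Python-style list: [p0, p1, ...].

Answer: [-10, -5, 1, 8, -1, 1, -8, 5, 4]

Derivation:
Change: A[1] 19 -> 5, delta = -14
P[k] for k < 1: unchanged (A[1] not included)
P[k] for k >= 1: shift by delta = -14
  P[0] = -10 + 0 = -10
  P[1] = 9 + -14 = -5
  P[2] = 15 + -14 = 1
  P[3] = 22 + -14 = 8
  P[4] = 13 + -14 = -1
  P[5] = 15 + -14 = 1
  P[6] = 6 + -14 = -8
  P[7] = 19 + -14 = 5
  P[8] = 18 + -14 = 4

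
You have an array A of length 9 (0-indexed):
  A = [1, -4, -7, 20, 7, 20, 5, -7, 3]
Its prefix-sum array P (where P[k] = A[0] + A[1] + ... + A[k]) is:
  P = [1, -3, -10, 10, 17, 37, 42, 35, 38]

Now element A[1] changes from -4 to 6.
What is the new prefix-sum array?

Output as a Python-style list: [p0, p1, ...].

Answer: [1, 7, 0, 20, 27, 47, 52, 45, 48]

Derivation:
Change: A[1] -4 -> 6, delta = 10
P[k] for k < 1: unchanged (A[1] not included)
P[k] for k >= 1: shift by delta = 10
  P[0] = 1 + 0 = 1
  P[1] = -3 + 10 = 7
  P[2] = -10 + 10 = 0
  P[3] = 10 + 10 = 20
  P[4] = 17 + 10 = 27
  P[5] = 37 + 10 = 47
  P[6] = 42 + 10 = 52
  P[7] = 35 + 10 = 45
  P[8] = 38 + 10 = 48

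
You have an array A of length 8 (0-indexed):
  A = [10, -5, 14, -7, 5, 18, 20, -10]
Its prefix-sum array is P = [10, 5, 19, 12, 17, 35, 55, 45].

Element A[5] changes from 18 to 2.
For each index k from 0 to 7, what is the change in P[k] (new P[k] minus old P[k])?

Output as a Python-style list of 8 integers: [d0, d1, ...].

Answer: [0, 0, 0, 0, 0, -16, -16, -16]

Derivation:
Element change: A[5] 18 -> 2, delta = -16
For k < 5: P[k] unchanged, delta_P[k] = 0
For k >= 5: P[k] shifts by exactly -16
Delta array: [0, 0, 0, 0, 0, -16, -16, -16]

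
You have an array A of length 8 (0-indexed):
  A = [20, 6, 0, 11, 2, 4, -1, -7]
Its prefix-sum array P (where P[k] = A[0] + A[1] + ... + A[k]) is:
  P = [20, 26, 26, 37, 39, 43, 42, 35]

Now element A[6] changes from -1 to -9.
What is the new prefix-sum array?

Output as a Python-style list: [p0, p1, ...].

Change: A[6] -1 -> -9, delta = -8
P[k] for k < 6: unchanged (A[6] not included)
P[k] for k >= 6: shift by delta = -8
  P[0] = 20 + 0 = 20
  P[1] = 26 + 0 = 26
  P[2] = 26 + 0 = 26
  P[3] = 37 + 0 = 37
  P[4] = 39 + 0 = 39
  P[5] = 43 + 0 = 43
  P[6] = 42 + -8 = 34
  P[7] = 35 + -8 = 27

Answer: [20, 26, 26, 37, 39, 43, 34, 27]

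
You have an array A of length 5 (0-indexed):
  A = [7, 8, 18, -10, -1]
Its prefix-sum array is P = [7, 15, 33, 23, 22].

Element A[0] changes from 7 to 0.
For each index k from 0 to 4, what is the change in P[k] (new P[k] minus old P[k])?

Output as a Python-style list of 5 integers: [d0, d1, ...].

Answer: [-7, -7, -7, -7, -7]

Derivation:
Element change: A[0] 7 -> 0, delta = -7
For k < 0: P[k] unchanged, delta_P[k] = 0
For k >= 0: P[k] shifts by exactly -7
Delta array: [-7, -7, -7, -7, -7]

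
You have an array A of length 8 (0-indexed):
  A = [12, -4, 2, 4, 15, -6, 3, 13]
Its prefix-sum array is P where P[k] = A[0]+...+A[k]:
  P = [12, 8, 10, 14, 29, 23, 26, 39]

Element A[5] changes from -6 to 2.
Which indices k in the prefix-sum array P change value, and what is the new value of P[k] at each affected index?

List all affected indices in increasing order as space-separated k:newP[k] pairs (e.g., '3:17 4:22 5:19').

P[k] = A[0] + ... + A[k]
P[k] includes A[5] iff k >= 5
Affected indices: 5, 6, ..., 7; delta = 8
  P[5]: 23 + 8 = 31
  P[6]: 26 + 8 = 34
  P[7]: 39 + 8 = 47

Answer: 5:31 6:34 7:47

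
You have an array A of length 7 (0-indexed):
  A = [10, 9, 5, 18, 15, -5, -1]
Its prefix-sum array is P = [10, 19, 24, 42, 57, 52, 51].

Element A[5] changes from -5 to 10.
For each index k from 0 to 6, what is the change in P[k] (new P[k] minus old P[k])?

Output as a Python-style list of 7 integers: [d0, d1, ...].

Element change: A[5] -5 -> 10, delta = 15
For k < 5: P[k] unchanged, delta_P[k] = 0
For k >= 5: P[k] shifts by exactly 15
Delta array: [0, 0, 0, 0, 0, 15, 15]

Answer: [0, 0, 0, 0, 0, 15, 15]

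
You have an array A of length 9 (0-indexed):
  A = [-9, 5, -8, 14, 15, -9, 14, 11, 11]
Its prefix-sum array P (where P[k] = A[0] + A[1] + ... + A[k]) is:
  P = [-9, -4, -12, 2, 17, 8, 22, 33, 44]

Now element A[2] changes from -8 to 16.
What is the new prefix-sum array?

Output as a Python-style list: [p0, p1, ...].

Change: A[2] -8 -> 16, delta = 24
P[k] for k < 2: unchanged (A[2] not included)
P[k] for k >= 2: shift by delta = 24
  P[0] = -9 + 0 = -9
  P[1] = -4 + 0 = -4
  P[2] = -12 + 24 = 12
  P[3] = 2 + 24 = 26
  P[4] = 17 + 24 = 41
  P[5] = 8 + 24 = 32
  P[6] = 22 + 24 = 46
  P[7] = 33 + 24 = 57
  P[8] = 44 + 24 = 68

Answer: [-9, -4, 12, 26, 41, 32, 46, 57, 68]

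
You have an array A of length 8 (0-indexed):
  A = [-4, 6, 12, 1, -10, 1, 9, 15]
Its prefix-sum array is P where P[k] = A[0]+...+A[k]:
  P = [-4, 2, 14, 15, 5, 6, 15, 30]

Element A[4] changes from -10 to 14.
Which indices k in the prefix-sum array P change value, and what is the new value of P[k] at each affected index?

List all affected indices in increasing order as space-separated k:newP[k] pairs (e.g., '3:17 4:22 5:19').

P[k] = A[0] + ... + A[k]
P[k] includes A[4] iff k >= 4
Affected indices: 4, 5, ..., 7; delta = 24
  P[4]: 5 + 24 = 29
  P[5]: 6 + 24 = 30
  P[6]: 15 + 24 = 39
  P[7]: 30 + 24 = 54

Answer: 4:29 5:30 6:39 7:54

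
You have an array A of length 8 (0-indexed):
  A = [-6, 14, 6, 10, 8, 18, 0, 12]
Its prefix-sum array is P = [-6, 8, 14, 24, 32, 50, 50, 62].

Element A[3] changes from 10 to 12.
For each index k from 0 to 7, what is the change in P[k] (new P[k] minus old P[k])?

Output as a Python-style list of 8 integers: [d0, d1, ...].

Element change: A[3] 10 -> 12, delta = 2
For k < 3: P[k] unchanged, delta_P[k] = 0
For k >= 3: P[k] shifts by exactly 2
Delta array: [0, 0, 0, 2, 2, 2, 2, 2]

Answer: [0, 0, 0, 2, 2, 2, 2, 2]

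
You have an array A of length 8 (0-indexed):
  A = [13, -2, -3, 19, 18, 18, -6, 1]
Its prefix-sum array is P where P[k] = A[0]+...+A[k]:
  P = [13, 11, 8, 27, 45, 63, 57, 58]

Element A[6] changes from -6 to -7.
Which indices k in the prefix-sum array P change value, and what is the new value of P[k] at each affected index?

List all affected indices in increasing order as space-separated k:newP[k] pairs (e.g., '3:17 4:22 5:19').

Answer: 6:56 7:57

Derivation:
P[k] = A[0] + ... + A[k]
P[k] includes A[6] iff k >= 6
Affected indices: 6, 7, ..., 7; delta = -1
  P[6]: 57 + -1 = 56
  P[7]: 58 + -1 = 57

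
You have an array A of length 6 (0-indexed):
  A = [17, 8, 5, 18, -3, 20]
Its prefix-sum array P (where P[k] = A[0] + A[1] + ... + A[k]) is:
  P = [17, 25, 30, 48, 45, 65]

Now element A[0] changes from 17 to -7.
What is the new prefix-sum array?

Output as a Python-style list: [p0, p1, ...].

Answer: [-7, 1, 6, 24, 21, 41]

Derivation:
Change: A[0] 17 -> -7, delta = -24
P[k] for k < 0: unchanged (A[0] not included)
P[k] for k >= 0: shift by delta = -24
  P[0] = 17 + -24 = -7
  P[1] = 25 + -24 = 1
  P[2] = 30 + -24 = 6
  P[3] = 48 + -24 = 24
  P[4] = 45 + -24 = 21
  P[5] = 65 + -24 = 41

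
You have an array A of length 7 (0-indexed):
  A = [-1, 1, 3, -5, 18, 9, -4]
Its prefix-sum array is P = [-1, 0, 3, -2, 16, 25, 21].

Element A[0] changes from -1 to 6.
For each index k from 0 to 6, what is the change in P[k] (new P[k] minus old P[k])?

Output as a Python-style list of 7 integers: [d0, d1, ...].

Element change: A[0] -1 -> 6, delta = 7
For k < 0: P[k] unchanged, delta_P[k] = 0
For k >= 0: P[k] shifts by exactly 7
Delta array: [7, 7, 7, 7, 7, 7, 7]

Answer: [7, 7, 7, 7, 7, 7, 7]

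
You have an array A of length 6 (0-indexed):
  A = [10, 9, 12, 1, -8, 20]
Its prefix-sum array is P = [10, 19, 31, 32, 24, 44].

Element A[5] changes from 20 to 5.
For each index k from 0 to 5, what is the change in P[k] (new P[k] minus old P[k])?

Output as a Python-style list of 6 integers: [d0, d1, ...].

Answer: [0, 0, 0, 0, 0, -15]

Derivation:
Element change: A[5] 20 -> 5, delta = -15
For k < 5: P[k] unchanged, delta_P[k] = 0
For k >= 5: P[k] shifts by exactly -15
Delta array: [0, 0, 0, 0, 0, -15]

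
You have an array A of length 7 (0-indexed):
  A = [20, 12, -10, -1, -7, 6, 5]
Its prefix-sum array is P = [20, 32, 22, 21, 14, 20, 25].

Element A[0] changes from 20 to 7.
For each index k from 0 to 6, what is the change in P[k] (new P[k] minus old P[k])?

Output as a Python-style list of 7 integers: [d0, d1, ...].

Element change: A[0] 20 -> 7, delta = -13
For k < 0: P[k] unchanged, delta_P[k] = 0
For k >= 0: P[k] shifts by exactly -13
Delta array: [-13, -13, -13, -13, -13, -13, -13]

Answer: [-13, -13, -13, -13, -13, -13, -13]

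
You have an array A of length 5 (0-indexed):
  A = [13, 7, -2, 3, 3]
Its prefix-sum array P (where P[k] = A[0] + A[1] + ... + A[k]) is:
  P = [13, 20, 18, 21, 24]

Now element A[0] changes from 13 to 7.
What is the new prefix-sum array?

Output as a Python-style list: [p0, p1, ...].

Change: A[0] 13 -> 7, delta = -6
P[k] for k < 0: unchanged (A[0] not included)
P[k] for k >= 0: shift by delta = -6
  P[0] = 13 + -6 = 7
  P[1] = 20 + -6 = 14
  P[2] = 18 + -6 = 12
  P[3] = 21 + -6 = 15
  P[4] = 24 + -6 = 18

Answer: [7, 14, 12, 15, 18]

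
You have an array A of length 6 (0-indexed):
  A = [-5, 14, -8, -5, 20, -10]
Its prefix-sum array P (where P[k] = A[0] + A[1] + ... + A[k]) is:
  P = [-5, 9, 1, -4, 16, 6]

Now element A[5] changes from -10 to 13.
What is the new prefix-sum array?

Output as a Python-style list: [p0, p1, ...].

Answer: [-5, 9, 1, -4, 16, 29]

Derivation:
Change: A[5] -10 -> 13, delta = 23
P[k] for k < 5: unchanged (A[5] not included)
P[k] for k >= 5: shift by delta = 23
  P[0] = -5 + 0 = -5
  P[1] = 9 + 0 = 9
  P[2] = 1 + 0 = 1
  P[3] = -4 + 0 = -4
  P[4] = 16 + 0 = 16
  P[5] = 6 + 23 = 29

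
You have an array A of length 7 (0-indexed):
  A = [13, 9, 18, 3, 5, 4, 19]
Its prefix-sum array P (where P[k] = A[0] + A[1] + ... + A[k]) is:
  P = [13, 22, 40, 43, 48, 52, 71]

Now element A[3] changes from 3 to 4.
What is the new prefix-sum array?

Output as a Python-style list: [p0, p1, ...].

Answer: [13, 22, 40, 44, 49, 53, 72]

Derivation:
Change: A[3] 3 -> 4, delta = 1
P[k] for k < 3: unchanged (A[3] not included)
P[k] for k >= 3: shift by delta = 1
  P[0] = 13 + 0 = 13
  P[1] = 22 + 0 = 22
  P[2] = 40 + 0 = 40
  P[3] = 43 + 1 = 44
  P[4] = 48 + 1 = 49
  P[5] = 52 + 1 = 53
  P[6] = 71 + 1 = 72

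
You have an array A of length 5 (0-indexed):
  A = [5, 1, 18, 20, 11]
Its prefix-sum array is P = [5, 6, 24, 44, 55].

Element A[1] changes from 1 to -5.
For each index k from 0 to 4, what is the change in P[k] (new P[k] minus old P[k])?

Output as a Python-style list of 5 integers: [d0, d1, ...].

Element change: A[1] 1 -> -5, delta = -6
For k < 1: P[k] unchanged, delta_P[k] = 0
For k >= 1: P[k] shifts by exactly -6
Delta array: [0, -6, -6, -6, -6]

Answer: [0, -6, -6, -6, -6]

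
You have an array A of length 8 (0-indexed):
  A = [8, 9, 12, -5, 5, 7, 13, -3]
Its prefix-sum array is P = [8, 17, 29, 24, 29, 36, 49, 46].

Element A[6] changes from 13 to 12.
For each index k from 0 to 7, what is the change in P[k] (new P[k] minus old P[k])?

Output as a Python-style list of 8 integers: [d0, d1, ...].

Element change: A[6] 13 -> 12, delta = -1
For k < 6: P[k] unchanged, delta_P[k] = 0
For k >= 6: P[k] shifts by exactly -1
Delta array: [0, 0, 0, 0, 0, 0, -1, -1]

Answer: [0, 0, 0, 0, 0, 0, -1, -1]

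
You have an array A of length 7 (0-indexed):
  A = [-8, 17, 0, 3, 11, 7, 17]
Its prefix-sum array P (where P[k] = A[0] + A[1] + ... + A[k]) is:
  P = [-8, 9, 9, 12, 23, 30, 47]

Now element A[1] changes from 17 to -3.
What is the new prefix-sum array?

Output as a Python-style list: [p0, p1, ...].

Change: A[1] 17 -> -3, delta = -20
P[k] for k < 1: unchanged (A[1] not included)
P[k] for k >= 1: shift by delta = -20
  P[0] = -8 + 0 = -8
  P[1] = 9 + -20 = -11
  P[2] = 9 + -20 = -11
  P[3] = 12 + -20 = -8
  P[4] = 23 + -20 = 3
  P[5] = 30 + -20 = 10
  P[6] = 47 + -20 = 27

Answer: [-8, -11, -11, -8, 3, 10, 27]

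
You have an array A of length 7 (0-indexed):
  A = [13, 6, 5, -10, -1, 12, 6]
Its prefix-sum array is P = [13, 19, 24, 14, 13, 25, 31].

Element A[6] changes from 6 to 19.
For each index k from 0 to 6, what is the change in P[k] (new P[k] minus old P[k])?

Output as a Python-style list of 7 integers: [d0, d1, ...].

Answer: [0, 0, 0, 0, 0, 0, 13]

Derivation:
Element change: A[6] 6 -> 19, delta = 13
For k < 6: P[k] unchanged, delta_P[k] = 0
For k >= 6: P[k] shifts by exactly 13
Delta array: [0, 0, 0, 0, 0, 0, 13]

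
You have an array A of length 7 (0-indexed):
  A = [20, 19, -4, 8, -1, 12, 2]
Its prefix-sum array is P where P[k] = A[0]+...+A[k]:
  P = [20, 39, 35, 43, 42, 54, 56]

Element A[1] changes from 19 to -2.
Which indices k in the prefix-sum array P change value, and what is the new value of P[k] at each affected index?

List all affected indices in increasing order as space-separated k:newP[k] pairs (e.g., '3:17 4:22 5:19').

Answer: 1:18 2:14 3:22 4:21 5:33 6:35

Derivation:
P[k] = A[0] + ... + A[k]
P[k] includes A[1] iff k >= 1
Affected indices: 1, 2, ..., 6; delta = -21
  P[1]: 39 + -21 = 18
  P[2]: 35 + -21 = 14
  P[3]: 43 + -21 = 22
  P[4]: 42 + -21 = 21
  P[5]: 54 + -21 = 33
  P[6]: 56 + -21 = 35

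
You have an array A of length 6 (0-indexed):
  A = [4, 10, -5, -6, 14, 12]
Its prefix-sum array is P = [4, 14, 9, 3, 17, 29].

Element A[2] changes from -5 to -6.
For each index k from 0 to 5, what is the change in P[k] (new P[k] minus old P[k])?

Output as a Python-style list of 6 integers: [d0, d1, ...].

Answer: [0, 0, -1, -1, -1, -1]

Derivation:
Element change: A[2] -5 -> -6, delta = -1
For k < 2: P[k] unchanged, delta_P[k] = 0
For k >= 2: P[k] shifts by exactly -1
Delta array: [0, 0, -1, -1, -1, -1]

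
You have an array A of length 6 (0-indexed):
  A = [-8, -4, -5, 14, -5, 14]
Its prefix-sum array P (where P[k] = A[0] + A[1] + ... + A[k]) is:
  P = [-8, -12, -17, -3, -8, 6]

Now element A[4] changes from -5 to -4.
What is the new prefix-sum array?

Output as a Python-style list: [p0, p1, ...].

Answer: [-8, -12, -17, -3, -7, 7]

Derivation:
Change: A[4] -5 -> -4, delta = 1
P[k] for k < 4: unchanged (A[4] not included)
P[k] for k >= 4: shift by delta = 1
  P[0] = -8 + 0 = -8
  P[1] = -12 + 0 = -12
  P[2] = -17 + 0 = -17
  P[3] = -3 + 0 = -3
  P[4] = -8 + 1 = -7
  P[5] = 6 + 1 = 7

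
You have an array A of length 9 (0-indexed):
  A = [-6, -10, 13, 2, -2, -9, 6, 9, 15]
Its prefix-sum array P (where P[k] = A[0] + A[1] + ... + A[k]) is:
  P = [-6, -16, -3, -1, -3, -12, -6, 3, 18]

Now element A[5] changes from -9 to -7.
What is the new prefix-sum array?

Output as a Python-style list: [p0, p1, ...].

Answer: [-6, -16, -3, -1, -3, -10, -4, 5, 20]

Derivation:
Change: A[5] -9 -> -7, delta = 2
P[k] for k < 5: unchanged (A[5] not included)
P[k] for k >= 5: shift by delta = 2
  P[0] = -6 + 0 = -6
  P[1] = -16 + 0 = -16
  P[2] = -3 + 0 = -3
  P[3] = -1 + 0 = -1
  P[4] = -3 + 0 = -3
  P[5] = -12 + 2 = -10
  P[6] = -6 + 2 = -4
  P[7] = 3 + 2 = 5
  P[8] = 18 + 2 = 20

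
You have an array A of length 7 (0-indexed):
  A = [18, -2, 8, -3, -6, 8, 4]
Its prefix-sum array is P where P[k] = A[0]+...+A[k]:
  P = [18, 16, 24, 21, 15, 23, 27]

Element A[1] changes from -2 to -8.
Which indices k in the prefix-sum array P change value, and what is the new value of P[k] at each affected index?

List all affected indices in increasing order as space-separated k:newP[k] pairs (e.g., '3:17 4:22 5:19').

P[k] = A[0] + ... + A[k]
P[k] includes A[1] iff k >= 1
Affected indices: 1, 2, ..., 6; delta = -6
  P[1]: 16 + -6 = 10
  P[2]: 24 + -6 = 18
  P[3]: 21 + -6 = 15
  P[4]: 15 + -6 = 9
  P[5]: 23 + -6 = 17
  P[6]: 27 + -6 = 21

Answer: 1:10 2:18 3:15 4:9 5:17 6:21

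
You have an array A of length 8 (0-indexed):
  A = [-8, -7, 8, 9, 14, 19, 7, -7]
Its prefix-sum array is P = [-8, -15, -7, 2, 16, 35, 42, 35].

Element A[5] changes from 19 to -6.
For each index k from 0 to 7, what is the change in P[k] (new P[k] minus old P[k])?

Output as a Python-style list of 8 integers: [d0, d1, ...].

Answer: [0, 0, 0, 0, 0, -25, -25, -25]

Derivation:
Element change: A[5] 19 -> -6, delta = -25
For k < 5: P[k] unchanged, delta_P[k] = 0
For k >= 5: P[k] shifts by exactly -25
Delta array: [0, 0, 0, 0, 0, -25, -25, -25]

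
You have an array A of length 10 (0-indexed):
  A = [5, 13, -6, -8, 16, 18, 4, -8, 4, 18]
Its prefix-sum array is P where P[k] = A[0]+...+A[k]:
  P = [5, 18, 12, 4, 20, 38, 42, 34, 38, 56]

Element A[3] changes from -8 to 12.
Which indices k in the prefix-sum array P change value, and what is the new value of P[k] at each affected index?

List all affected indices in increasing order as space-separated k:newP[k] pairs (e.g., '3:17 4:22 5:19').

P[k] = A[0] + ... + A[k]
P[k] includes A[3] iff k >= 3
Affected indices: 3, 4, ..., 9; delta = 20
  P[3]: 4 + 20 = 24
  P[4]: 20 + 20 = 40
  P[5]: 38 + 20 = 58
  P[6]: 42 + 20 = 62
  P[7]: 34 + 20 = 54
  P[8]: 38 + 20 = 58
  P[9]: 56 + 20 = 76

Answer: 3:24 4:40 5:58 6:62 7:54 8:58 9:76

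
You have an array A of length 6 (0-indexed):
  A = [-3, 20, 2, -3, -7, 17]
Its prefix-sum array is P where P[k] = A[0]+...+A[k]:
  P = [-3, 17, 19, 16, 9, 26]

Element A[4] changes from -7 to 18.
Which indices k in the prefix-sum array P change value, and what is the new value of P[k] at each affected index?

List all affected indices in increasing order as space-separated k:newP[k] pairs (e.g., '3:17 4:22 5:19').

P[k] = A[0] + ... + A[k]
P[k] includes A[4] iff k >= 4
Affected indices: 4, 5, ..., 5; delta = 25
  P[4]: 9 + 25 = 34
  P[5]: 26 + 25 = 51

Answer: 4:34 5:51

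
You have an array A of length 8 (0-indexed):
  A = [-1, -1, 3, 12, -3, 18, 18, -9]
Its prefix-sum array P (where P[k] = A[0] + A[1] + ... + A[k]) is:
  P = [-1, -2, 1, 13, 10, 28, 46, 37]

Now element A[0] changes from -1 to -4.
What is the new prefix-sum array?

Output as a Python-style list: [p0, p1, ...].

Change: A[0] -1 -> -4, delta = -3
P[k] for k < 0: unchanged (A[0] not included)
P[k] for k >= 0: shift by delta = -3
  P[0] = -1 + -3 = -4
  P[1] = -2 + -3 = -5
  P[2] = 1 + -3 = -2
  P[3] = 13 + -3 = 10
  P[4] = 10 + -3 = 7
  P[5] = 28 + -3 = 25
  P[6] = 46 + -3 = 43
  P[7] = 37 + -3 = 34

Answer: [-4, -5, -2, 10, 7, 25, 43, 34]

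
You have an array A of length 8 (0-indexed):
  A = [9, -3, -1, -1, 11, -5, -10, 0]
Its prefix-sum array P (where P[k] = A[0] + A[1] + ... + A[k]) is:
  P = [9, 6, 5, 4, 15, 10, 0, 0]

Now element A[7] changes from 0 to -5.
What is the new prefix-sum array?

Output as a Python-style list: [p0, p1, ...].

Answer: [9, 6, 5, 4, 15, 10, 0, -5]

Derivation:
Change: A[7] 0 -> -5, delta = -5
P[k] for k < 7: unchanged (A[7] not included)
P[k] for k >= 7: shift by delta = -5
  P[0] = 9 + 0 = 9
  P[1] = 6 + 0 = 6
  P[2] = 5 + 0 = 5
  P[3] = 4 + 0 = 4
  P[4] = 15 + 0 = 15
  P[5] = 10 + 0 = 10
  P[6] = 0 + 0 = 0
  P[7] = 0 + -5 = -5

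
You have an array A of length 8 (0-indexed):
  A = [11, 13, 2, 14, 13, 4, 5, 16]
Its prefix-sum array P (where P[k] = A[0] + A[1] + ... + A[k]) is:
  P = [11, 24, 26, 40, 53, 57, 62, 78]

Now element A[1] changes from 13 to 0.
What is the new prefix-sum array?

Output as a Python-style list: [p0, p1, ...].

Change: A[1] 13 -> 0, delta = -13
P[k] for k < 1: unchanged (A[1] not included)
P[k] for k >= 1: shift by delta = -13
  P[0] = 11 + 0 = 11
  P[1] = 24 + -13 = 11
  P[2] = 26 + -13 = 13
  P[3] = 40 + -13 = 27
  P[4] = 53 + -13 = 40
  P[5] = 57 + -13 = 44
  P[6] = 62 + -13 = 49
  P[7] = 78 + -13 = 65

Answer: [11, 11, 13, 27, 40, 44, 49, 65]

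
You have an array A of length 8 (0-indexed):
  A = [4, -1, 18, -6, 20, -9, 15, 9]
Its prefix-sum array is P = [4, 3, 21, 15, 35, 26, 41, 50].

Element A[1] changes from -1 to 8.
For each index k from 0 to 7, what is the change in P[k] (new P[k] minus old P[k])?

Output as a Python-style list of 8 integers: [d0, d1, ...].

Element change: A[1] -1 -> 8, delta = 9
For k < 1: P[k] unchanged, delta_P[k] = 0
For k >= 1: P[k] shifts by exactly 9
Delta array: [0, 9, 9, 9, 9, 9, 9, 9]

Answer: [0, 9, 9, 9, 9, 9, 9, 9]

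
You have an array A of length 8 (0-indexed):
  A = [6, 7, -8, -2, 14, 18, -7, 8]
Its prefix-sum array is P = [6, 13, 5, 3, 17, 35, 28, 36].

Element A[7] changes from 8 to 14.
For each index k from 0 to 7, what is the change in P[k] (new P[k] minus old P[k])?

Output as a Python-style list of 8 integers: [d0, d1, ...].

Answer: [0, 0, 0, 0, 0, 0, 0, 6]

Derivation:
Element change: A[7] 8 -> 14, delta = 6
For k < 7: P[k] unchanged, delta_P[k] = 0
For k >= 7: P[k] shifts by exactly 6
Delta array: [0, 0, 0, 0, 0, 0, 0, 6]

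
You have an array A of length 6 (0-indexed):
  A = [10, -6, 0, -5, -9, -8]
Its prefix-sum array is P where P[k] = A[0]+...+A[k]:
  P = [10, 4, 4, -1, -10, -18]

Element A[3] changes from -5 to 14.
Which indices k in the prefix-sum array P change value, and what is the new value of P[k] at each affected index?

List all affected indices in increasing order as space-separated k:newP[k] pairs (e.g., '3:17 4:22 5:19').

P[k] = A[0] + ... + A[k]
P[k] includes A[3] iff k >= 3
Affected indices: 3, 4, ..., 5; delta = 19
  P[3]: -1 + 19 = 18
  P[4]: -10 + 19 = 9
  P[5]: -18 + 19 = 1

Answer: 3:18 4:9 5:1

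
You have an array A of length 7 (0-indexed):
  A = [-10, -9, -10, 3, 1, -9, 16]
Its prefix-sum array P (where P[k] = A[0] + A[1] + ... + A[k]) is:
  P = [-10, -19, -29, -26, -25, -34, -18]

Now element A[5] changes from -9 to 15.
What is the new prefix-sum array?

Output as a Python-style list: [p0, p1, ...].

Change: A[5] -9 -> 15, delta = 24
P[k] for k < 5: unchanged (A[5] not included)
P[k] for k >= 5: shift by delta = 24
  P[0] = -10 + 0 = -10
  P[1] = -19 + 0 = -19
  P[2] = -29 + 0 = -29
  P[3] = -26 + 0 = -26
  P[4] = -25 + 0 = -25
  P[5] = -34 + 24 = -10
  P[6] = -18 + 24 = 6

Answer: [-10, -19, -29, -26, -25, -10, 6]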